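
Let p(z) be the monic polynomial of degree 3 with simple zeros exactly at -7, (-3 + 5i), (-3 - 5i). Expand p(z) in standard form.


The polynomial is p(z) = ∏_{α ∈ S} (z − α), where S = {-7, (-3 + 5i), (-3 - 5i)}.
Expanding the product yields: p(z) = z^3 + 13·z^2 + 76·z + 238.
Note conjugate pairs combine to real quadratics: (z − (-3+5i))(z − (-3−5i)) = z² + 6z + 34.
The resulting polynomial has degree 3 and real coefficients as required.

p(z) = z^3 + 13·z^2 + 76·z + 238.


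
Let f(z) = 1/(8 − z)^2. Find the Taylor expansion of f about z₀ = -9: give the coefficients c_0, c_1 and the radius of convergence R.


Let w = z − z₀, so z = z₀ + w.
Then 8 − z = 8 − (z₀ + w) = (8 − z₀) − w = 17 − w.
f(z) = 1/(17 − w)^2 = (1/(17)^2) · (1 − w/(17))^{−2}.
By the binomial series (1−u)^{−2} = Σ_{n≥0} C(n+1, 1) u^n for |u|<1, with u = w/(17):
  c_n = C(n+1, 1) / (17)^(n+2).
  c_0 = 1/(17)^2 = 1/289.
  c_1 = 2/(17)^3 = 2/4913.
The series is valid for |w/d| < 1, i.e. |z − z₀| < |d|.
Radius of convergence: R = |8 − z₀| = |17| = 17 (distance from z₀ to the singularity z = 8).

c_0 = 1/289, c_1 = 2/4913; R = 17.


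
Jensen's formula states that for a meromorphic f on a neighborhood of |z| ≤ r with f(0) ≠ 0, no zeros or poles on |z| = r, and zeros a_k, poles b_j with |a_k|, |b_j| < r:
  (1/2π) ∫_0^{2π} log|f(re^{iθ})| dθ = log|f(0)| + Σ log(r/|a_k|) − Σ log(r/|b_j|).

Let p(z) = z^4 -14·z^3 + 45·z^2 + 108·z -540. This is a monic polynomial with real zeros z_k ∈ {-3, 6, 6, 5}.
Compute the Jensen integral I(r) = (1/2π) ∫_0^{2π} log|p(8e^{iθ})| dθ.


Zeros: -3, 5, 6, 6; r = 8.
Inside |z| < r: -3, 5, 6, 6. Outside (|z| ≥ r): ∅.
p(0) = -540, so log|p(0)| = log(540) = 6.2916.
Apply Jensen: I(r) = log|p(0)| + Σ_k log(r/|z_k|), summed over zeros inside |z| < r.
  log(r/|z_k|) for z_k = -3: log(8/3) = 0.9808
  log(r/|z_k|) for z_k = 6: log(8/6) = 0.2877
  log(r/|z_k|) for z_k = 6: log(8/6) = 0.2877
  log(r/|z_k|) for z_k = 5: log(8/5) = 0.4700
Sum over inside zeros: 2.0262.
I(r) = log|p(0)| + (inside sum) = 6.2916 + 2.0262 = 8.3178.
Closed form (all zeros inside, monic): I(r) = n·log(r) = 4·log(8) = 8.3178. ✓

I(r) ≈ 8.3178.


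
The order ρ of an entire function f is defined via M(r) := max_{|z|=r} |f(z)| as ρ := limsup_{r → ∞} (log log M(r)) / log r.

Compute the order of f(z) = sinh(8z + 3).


sinh(w) is a linear combination of e^{iw} and e^{−iw} (or e^w, e^{−w} in the hyperbolic case), so |sinh(w)| ≤ e^{|w|}. With w = 8z + 3, |w| ≤ 8|z| + 3 = 8r + 3 on |z| = r, giving M(r) ≤ e^{8r + 3}, so ρ ≤ 1. On a suitable ray (z = it for sin/cos; z = t for sinh/cosh, t real → ∞), |sinh(8z + 3)| grows like e^{8|t|}/2, so ρ ≥ 1. Hence ρ = 1.
Therefore ρ = 1.

Order ρ = 1.


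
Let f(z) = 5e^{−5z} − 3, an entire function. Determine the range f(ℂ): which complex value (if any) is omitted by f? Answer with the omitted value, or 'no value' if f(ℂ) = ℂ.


Little Picard bounds the complement of f(ℂ) to at most one point.
e^{−5z} is never zero on ℂ, so 5·e^{−5z} takes every value in ℂ ∖ {0}. Adding -3 shifts the range to ℂ ∖ {-3}. Thus f omits exactly the value -3.

Omitted value: -3.


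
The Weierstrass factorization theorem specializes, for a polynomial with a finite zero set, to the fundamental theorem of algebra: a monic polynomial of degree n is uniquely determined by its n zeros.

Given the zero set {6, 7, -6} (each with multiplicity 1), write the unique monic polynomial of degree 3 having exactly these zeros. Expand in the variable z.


The polynomial is p(z) = ∏_{α ∈ S} (z − α), where S = {6, 7, -6}.
Expanding the product yields: p(z) = z^3 -7·z^2 -36·z + 252.
The resulting polynomial has degree 3 and real coefficients as required.

p(z) = z^3 -7·z^2 -36·z + 252.


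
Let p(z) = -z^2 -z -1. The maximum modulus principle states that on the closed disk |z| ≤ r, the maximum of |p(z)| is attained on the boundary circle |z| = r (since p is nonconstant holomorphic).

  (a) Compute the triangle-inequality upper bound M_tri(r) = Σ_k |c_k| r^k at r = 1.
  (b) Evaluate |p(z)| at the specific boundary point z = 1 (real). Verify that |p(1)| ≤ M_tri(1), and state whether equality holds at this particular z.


Coefficients: c_0 = -1, c_1 = -1, c_2 = -1. Radius r = 1.
Part (a). Triangle bound: M_tri(r) = Σ_k |c_k| r^k
  = |-1|·1^0 + |-1|·1^1 + |-1|·1^2
  = 1 + 1 + 1 = 3.
This bounds M(r) := max_{|z|=r} |p(z)| from above; equality holds iff all terms c_k z^k can be made to align in phase at a single z on |z|=r.
Part (b). At z = 1 (real, on the circle |z| = r):
  p(1) = (-1)·1^0 + (-1)·1^1 + (-1)·1^2 = -3.
  |p(1)| = 3.
Since all nonzero coefficients share the same sign, |p(1)| = 3 = M_tri(1); the triangle bound is attained at z = 1, so in fact M(r) = 3.

M_tri(1) = 3; |p(1)| = 3; equality at z=1: yes.


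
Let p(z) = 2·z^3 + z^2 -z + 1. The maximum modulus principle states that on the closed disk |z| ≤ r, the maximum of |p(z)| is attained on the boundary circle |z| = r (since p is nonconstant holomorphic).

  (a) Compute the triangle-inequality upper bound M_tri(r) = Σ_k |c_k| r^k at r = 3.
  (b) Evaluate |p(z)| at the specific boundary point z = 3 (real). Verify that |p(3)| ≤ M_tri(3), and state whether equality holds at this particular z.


Coefficients: c_0 = 1, c_1 = -1, c_2 = 1, c_3 = 2. Radius r = 3.
Part (a). Triangle bound: M_tri(r) = Σ_k |c_k| r^k
  = |1|·3^0 + |-1|·3^1 + |1|·3^2 + |2|·3^3
  = 1 + 3 + 9 + 54 = 67.
This bounds M(r) := max_{|z|=r} |p(z)| from above; equality holds iff all terms c_k z^k can be made to align in phase at a single z on |z|=r.
Part (b). At z = 3 (real, on the circle |z| = r):
  p(3) = (1)·3^0 + (-1)·3^1 + (1)·3^2 + (2)·3^3 = 61.
  |p(3)| = 61.
Check: |p(3)| = 61 ≤ 67 = M_tri(3). ✓ Equality does not hold at z = 3 (the coefficients have mixed signs, so the terms do not all align in phase there).

M_tri(3) = 67; |p(3)| = 61; equality at z=3: no.


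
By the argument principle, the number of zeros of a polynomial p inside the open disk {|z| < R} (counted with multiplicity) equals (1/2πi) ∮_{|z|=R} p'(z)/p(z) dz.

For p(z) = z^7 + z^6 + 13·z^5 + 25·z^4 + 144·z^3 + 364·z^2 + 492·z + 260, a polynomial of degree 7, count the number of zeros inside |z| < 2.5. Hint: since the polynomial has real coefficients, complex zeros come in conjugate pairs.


The zeros of p are: (-1 + 1i), (-1 - 1i), (2 + 3i), (2 - 3i), (-1 + 3i), (-1 - 3i), -1.
Their magnitudes are: 1.414, 1.414, 3.606, 3.606, 3.162, 3.162, 1.
Zeros with |z| < R = 2.5: (-1 + 1i), (-1 - 1i), -1.
Count = 3.
By the argument principle, (1/2πi) ∮_{|z|=R} p'(z)/p(z) dz equals exactly this count.

Number of zeros inside |z| < 2.5: 3.


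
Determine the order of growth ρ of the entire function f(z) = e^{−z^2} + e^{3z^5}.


Each summand is entire of order 2 and 5 respectively (as in the single-exponential case). The order of a sum is at most the max of the orders, so ρ ≤ 5. For the lower bound: on |z|=r choose arg z so that 3z^5 is real positive; then |e^{3z^5}| = e^{3r^5} while |e^{-1z^2}| ≤ e^{1r^2} = o(e^{3r^5}). So |f| ≥ e^{3r^5}(1 − o(1)) and ρ ≥ 5. Hence ρ = max(2, 5) = 5.
Therefore ρ = 5.

Order ρ = 5.


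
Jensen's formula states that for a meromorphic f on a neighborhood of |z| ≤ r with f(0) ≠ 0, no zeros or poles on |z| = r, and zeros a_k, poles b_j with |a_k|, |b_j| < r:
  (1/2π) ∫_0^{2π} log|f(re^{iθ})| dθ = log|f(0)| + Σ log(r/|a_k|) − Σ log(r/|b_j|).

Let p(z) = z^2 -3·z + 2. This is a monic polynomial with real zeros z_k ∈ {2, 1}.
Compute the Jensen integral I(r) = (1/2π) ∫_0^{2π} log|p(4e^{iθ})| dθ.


Zeros: 1, 2; r = 4.
Inside |z| < r: 1, 2. Outside (|z| ≥ r): ∅.
p(0) = 2, so log|p(0)| = log(2) = 0.6931.
Apply Jensen: I(r) = log|p(0)| + Σ_k log(r/|z_k|), summed over zeros inside |z| < r.
  log(r/|z_k|) for z_k = 2: log(4/2) = 0.6931
  log(r/|z_k|) for z_k = 1: log(4/1) = 1.3863
Sum over inside zeros: 2.0794.
I(r) = log|p(0)| + (inside sum) = 0.6931 + 2.0794 = 2.7726.
Closed form (all zeros inside, monic): I(r) = n·log(r) = 2·log(4) = 2.7726. ✓

I(r) ≈ 2.7726.


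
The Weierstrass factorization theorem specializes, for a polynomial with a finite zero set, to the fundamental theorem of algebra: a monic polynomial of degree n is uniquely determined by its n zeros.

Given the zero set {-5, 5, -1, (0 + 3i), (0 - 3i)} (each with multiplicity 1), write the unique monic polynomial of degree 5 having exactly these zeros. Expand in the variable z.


The polynomial is p(z) = ∏_{α ∈ S} (z − α), where S = {-5, 5, -1, (0 + 3i), (0 - 3i)}.
Expanding the product yields: p(z) = z^5 + z^4 -16·z^3 -16·z^2 -225·z -225.
Note conjugate pairs combine to real quadratics: (z − (0+3i))(z − (0−3i)) = z² + 9.
The resulting polynomial has degree 5 and real coefficients as required.

p(z) = z^5 + z^4 -16·z^3 -16·z^2 -225·z -225.


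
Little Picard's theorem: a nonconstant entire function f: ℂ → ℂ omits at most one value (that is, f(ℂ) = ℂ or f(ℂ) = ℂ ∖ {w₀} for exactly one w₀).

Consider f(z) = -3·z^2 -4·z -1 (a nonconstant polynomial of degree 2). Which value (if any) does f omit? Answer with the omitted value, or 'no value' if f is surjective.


Little Picard bounds the complement of f(ℂ) to at most one point.
For every w ∈ ℂ, the equation p(z) − w = 0 is a nonconstant polynomial in z and hence has at least one root by the fundamental theorem of algebra. So p is surjective onto ℂ, omitting no value.

Omitted value: no value.


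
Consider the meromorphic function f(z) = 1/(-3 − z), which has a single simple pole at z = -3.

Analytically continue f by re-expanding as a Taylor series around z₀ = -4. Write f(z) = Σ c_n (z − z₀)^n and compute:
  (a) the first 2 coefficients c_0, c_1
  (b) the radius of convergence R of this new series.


Let w = z − z₀, so z = z₀ + w.
Then -3 − z = -3 − (z₀ + w) = (-3 − z₀) − w = 1 − w.
f(z) = 1/(1 − w) = (1/(1)) · 1/(1 − w/(1)) = Σ_{n≥0} w^n / (1)^(n+1).
So c_n = 1/(1)^(n+1):
  c_0 = 1/(1)^1 = 1.
  c_1 = 1/(1)^2 = 1.
The series is valid for |w/d| < 1, i.e. |z − z₀| < |d|.
Radius of convergence: R = |-3 − z₀| = |1| = 1 (distance from z₀ to the singularity z = -3).

c_0 = 1, c_1 = 1; R = 1.


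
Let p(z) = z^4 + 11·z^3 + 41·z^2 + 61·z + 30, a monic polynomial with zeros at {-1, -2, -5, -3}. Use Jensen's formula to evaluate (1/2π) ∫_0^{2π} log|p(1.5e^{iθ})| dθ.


Zeros: -5, -3, -2, -1; r = 1.5.
Inside |z| < r: -1. Outside (|z| ≥ r): -5, -3, -2.
p(0) = 30, so log|p(0)| = log(30) = 3.4012.
Apply Jensen: I(r) = log|p(0)| + Σ_k log(r/|z_k|), summed over zeros inside |z| < r.
  log(r/|z_k|) for z_k = -1: log(1.5/1) = 0.4055
  Outside zeros (-5, -3, -2) contribute nothing to the Jensen sum.
Sum over inside zeros: 0.4055.
I(r) = log|p(0)| + (inside sum) = 3.4012 + 0.4055 = 3.8067.
Note: since some zeros are outside |z| ≤ r, the simplified n·log(r) form does NOT apply — only the inside zeros contribute.

I(r) ≈ 3.8067.


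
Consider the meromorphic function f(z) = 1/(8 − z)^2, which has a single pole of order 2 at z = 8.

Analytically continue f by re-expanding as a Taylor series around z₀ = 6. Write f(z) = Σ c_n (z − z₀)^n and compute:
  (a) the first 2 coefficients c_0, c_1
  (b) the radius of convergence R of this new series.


Let w = z − z₀, so z = z₀ + w.
Then 8 − z = 8 − (z₀ + w) = (8 − z₀) − w = 2 − w.
f(z) = 1/(2 − w)^2 = (1/(2)^2) · (1 − w/(2))^{−2}.
By the binomial series (1−u)^{−2} = Σ_{n≥0} C(n+1, 1) u^n for |u|<1, with u = w/(2):
  c_n = C(n+1, 1) / (2)^(n+2).
  c_0 = 1/(2)^2 = 1/4.
  c_1 = 2/(2)^3 = 1/4.
The series is valid for |w/d| < 1, i.e. |z − z₀| < |d|.
Radius of convergence: R = |8 − z₀| = |2| = 2 (distance from z₀ to the singularity z = 8).

c_0 = 1/4, c_1 = 1/4; R = 2.


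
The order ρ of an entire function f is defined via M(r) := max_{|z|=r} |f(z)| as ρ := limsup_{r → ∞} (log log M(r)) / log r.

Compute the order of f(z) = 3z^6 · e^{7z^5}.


M(r) = max_{|z|=r} |3|·|z|^6·|e^{7z^5}| = 3·r^6 · e^{7r^5} (the factors attain their maxima compatibly on |z|=r). Then log M(r) = log 3 + 6·log r + 7r^5, dominated by the last term, so log log M(r) ~ 5·log r. The polynomial factor 3z^6 contributes only a log r term and does not affect the order. ρ = 5.
Therefore ρ = 5.

Order ρ = 5.


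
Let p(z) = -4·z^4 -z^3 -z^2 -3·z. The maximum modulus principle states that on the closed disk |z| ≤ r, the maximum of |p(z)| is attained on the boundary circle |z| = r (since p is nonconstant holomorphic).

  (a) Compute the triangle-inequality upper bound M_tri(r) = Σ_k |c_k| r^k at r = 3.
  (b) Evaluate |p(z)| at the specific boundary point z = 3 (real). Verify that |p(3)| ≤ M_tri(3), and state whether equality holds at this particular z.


Coefficients: c_0 = 0, c_1 = -3, c_2 = -1, c_3 = -1, c_4 = -4. Radius r = 3.
Part (a). Triangle bound: M_tri(r) = Σ_k |c_k| r^k
  = |0|·3^0 + |-3|·3^1 + |-1|·3^2 + |-1|·3^3 + |-4|·3^4
  = 0 + 9 + 9 + 27 + 324 = 369.
This bounds M(r) := max_{|z|=r} |p(z)| from above; equality holds iff all terms c_k z^k can be made to align in phase at a single z on |z|=r.
Part (b). At z = 3 (real, on the circle |z| = r):
  p(3) = (0)·3^0 + (-3)·3^1 + (-1)·3^2 + (-1)·3^3 + (-4)·3^4 = -369.
  |p(3)| = 369.
Since all nonzero coefficients share the same sign, |p(3)| = 369 = M_tri(3); the triangle bound is attained at z = 3, so in fact M(r) = 369.

M_tri(3) = 369; |p(3)| = 369; equality at z=3: yes.


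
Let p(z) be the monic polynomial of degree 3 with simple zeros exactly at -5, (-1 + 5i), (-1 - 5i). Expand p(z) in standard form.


The polynomial is p(z) = ∏_{α ∈ S} (z − α), where S = {-5, (-1 + 5i), (-1 - 5i)}.
Expanding the product yields: p(z) = z^3 + 7·z^2 + 36·z + 130.
Note conjugate pairs combine to real quadratics: (z − (-1+5i))(z − (-1−5i)) = z² + 2z + 26.
The resulting polynomial has degree 3 and real coefficients as required.

p(z) = z^3 + 7·z^2 + 36·z + 130.


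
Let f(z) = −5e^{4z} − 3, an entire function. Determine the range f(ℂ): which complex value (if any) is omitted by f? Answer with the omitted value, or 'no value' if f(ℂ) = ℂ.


Little Picard bounds the complement of f(ℂ) to at most one point.
e^{4z} is never zero on ℂ, so -5·e^{4z} takes every value in ℂ ∖ {0}. Adding -3 shifts the range to ℂ ∖ {-3}. Thus f omits exactly the value -3.

Omitted value: -3.


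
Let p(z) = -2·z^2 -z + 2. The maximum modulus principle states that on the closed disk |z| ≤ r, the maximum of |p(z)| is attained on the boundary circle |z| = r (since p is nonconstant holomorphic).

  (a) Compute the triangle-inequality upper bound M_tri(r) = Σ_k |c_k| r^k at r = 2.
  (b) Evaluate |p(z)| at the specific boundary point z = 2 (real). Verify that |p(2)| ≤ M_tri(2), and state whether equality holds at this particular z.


Coefficients: c_0 = 2, c_1 = -1, c_2 = -2. Radius r = 2.
Part (a). Triangle bound: M_tri(r) = Σ_k |c_k| r^k
  = |2|·2^0 + |-1|·2^1 + |-2|·2^2
  = 2 + 2 + 8 = 12.
This bounds M(r) := max_{|z|=r} |p(z)| from above; equality holds iff all terms c_k z^k can be made to align in phase at a single z on |z|=r.
Part (b). At z = 2 (real, on the circle |z| = r):
  p(2) = (2)·2^0 + (-1)·2^1 + (-2)·2^2 = -8.
  |p(2)| = 8.
Check: |p(2)| = 8 ≤ 12 = M_tri(2). ✓ Equality does not hold at z = 2 (the coefficients have mixed signs, so the terms do not all align in phase there).

M_tri(2) = 12; |p(2)| = 8; equality at z=2: no.


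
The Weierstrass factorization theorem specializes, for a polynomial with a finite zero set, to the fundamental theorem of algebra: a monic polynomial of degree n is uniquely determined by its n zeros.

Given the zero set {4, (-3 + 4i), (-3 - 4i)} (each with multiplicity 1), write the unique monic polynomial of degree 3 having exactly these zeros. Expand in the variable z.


The polynomial is p(z) = ∏_{α ∈ S} (z − α), where S = {4, (-3 + 4i), (-3 - 4i)}.
Expanding the product yields: p(z) = z^3 + 2·z^2 + z -100.
Note conjugate pairs combine to real quadratics: (z − (-3+4i))(z − (-3−4i)) = z² + 6z + 25.
The resulting polynomial has degree 3 and real coefficients as required.

p(z) = z^3 + 2·z^2 + z -100.


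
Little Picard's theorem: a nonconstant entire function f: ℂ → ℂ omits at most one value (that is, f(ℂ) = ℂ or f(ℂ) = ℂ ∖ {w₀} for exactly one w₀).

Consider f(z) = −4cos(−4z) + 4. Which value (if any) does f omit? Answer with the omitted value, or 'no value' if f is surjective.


Little Picard bounds the complement of f(ℂ) to at most one point.
cos is entire and surjective onto ℂ: for every w ∈ ℂ, cos(ζ) = w has a solution ζ ∈ ℂ (e.g., via the complex inverse arccos). With ζ = −4z this gives z = ζ/(-4). Then -4·cos(−4z) takes every value in -4·ℂ = ℂ, and adding 4 is a bijection of ℂ. So f is surjective and omits no value. (Note: only on the real line is cos bounded by [−1, 1].)

Omitted value: no value.


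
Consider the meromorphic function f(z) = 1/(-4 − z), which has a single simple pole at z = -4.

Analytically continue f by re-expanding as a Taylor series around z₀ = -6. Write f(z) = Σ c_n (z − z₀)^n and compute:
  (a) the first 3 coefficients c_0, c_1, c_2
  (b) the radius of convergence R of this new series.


Let w = z − z₀, so z = z₀ + w.
Then -4 − z = -4 − (z₀ + w) = (-4 − z₀) − w = 2 − w.
f(z) = 1/(2 − w) = (1/(2)) · 1/(1 − w/(2)) = Σ_{n≥0} w^n / (2)^(n+1).
So c_n = 1/(2)^(n+1):
  c_0 = 1/(2)^1 = 1/2.
  c_1 = 1/(2)^2 = 1/4.
  c_2 = 1/(2)^3 = 1/8.
The series is valid for |w/d| < 1, i.e. |z − z₀| < |d|.
Radius of convergence: R = |-4 − z₀| = |2| = 2 (distance from z₀ to the singularity z = -4).

c_0 = 1/2, c_1 = 1/4, c_2 = 1/8; R = 2.


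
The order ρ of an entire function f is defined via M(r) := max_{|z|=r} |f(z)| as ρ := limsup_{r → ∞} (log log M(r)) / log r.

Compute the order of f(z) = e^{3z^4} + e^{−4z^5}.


Each summand is entire of order 4 and 5 respectively (as in the single-exponential case). The order of a sum is at most the max of the orders, so ρ ≤ 5. For the lower bound: on |z|=r choose arg z so that -4z^5 is real positive; then |e^{-4z^5}| = e^{4r^5} while |e^{3z^4}| ≤ e^{3r^4} = o(e^{4r^5}). So |f| ≥ e^{4r^5}(1 − o(1)) and ρ ≥ 5. Hence ρ = max(4, 5) = 5.
Therefore ρ = 5.

Order ρ = 5.


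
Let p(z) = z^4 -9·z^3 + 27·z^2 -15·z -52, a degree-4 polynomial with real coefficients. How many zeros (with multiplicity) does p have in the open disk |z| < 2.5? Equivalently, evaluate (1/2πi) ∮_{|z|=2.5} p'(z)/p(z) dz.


The zeros of p are: 4, -1, (3 + 2i), (3 - 2i).
Their magnitudes are: 4, 1, 3.606, 3.606.
Zeros with |z| < R = 2.5: -1.
Count = 1.
By the argument principle, (1/2πi) ∮_{|z|=R} p'(z)/p(z) dz equals exactly this count.

Number of zeros inside |z| < 2.5: 1.


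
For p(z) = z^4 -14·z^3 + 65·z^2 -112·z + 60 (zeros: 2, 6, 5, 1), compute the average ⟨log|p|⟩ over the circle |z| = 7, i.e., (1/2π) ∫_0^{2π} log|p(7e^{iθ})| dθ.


Zeros: 1, 2, 5, 6; r = 7.
Inside |z| < r: 1, 2, 5, 6. Outside (|z| ≥ r): ∅.
p(0) = 60, so log|p(0)| = log(60) = 4.0943.
Apply Jensen: I(r) = log|p(0)| + Σ_k log(r/|z_k|), summed over zeros inside |z| < r.
  log(r/|z_k|) for z_k = 2: log(7/2) = 1.2528
  log(r/|z_k|) for z_k = 6: log(7/6) = 0.1542
  log(r/|z_k|) for z_k = 5: log(7/5) = 0.3365
  log(r/|z_k|) for z_k = 1: log(7/1) = 1.9459
Sum over inside zeros: 3.6893.
I(r) = log|p(0)| + (inside sum) = 4.0943 + 3.6893 = 7.7836.
Closed form (all zeros inside, monic): I(r) = n·log(r) = 4·log(7) = 7.7836. ✓

I(r) ≈ 7.7836.


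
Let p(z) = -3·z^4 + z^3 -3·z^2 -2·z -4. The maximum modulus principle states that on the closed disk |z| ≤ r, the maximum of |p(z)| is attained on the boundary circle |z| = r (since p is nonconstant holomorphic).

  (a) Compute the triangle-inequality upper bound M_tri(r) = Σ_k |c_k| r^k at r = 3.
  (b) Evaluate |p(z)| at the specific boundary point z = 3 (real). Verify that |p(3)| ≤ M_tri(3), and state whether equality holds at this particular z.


Coefficients: c_0 = -4, c_1 = -2, c_2 = -3, c_3 = 1, c_4 = -3. Radius r = 3.
Part (a). Triangle bound: M_tri(r) = Σ_k |c_k| r^k
  = |-4|·3^0 + |-2|·3^1 + |-3|·3^2 + |1|·3^3 + |-3|·3^4
  = 4 + 6 + 27 + 27 + 243 = 307.
This bounds M(r) := max_{|z|=r} |p(z)| from above; equality holds iff all terms c_k z^k can be made to align in phase at a single z on |z|=r.
Part (b). At z = 3 (real, on the circle |z| = r):
  p(3) = (-4)·3^0 + (-2)·3^1 + (-3)·3^2 + (1)·3^3 + (-3)·3^4 = -253.
  |p(3)| = 253.
Check: |p(3)| = 253 ≤ 307 = M_tri(3). ✓ Equality does not hold at z = 3 (the coefficients have mixed signs, so the terms do not all align in phase there).

M_tri(3) = 307; |p(3)| = 253; equality at z=3: no.


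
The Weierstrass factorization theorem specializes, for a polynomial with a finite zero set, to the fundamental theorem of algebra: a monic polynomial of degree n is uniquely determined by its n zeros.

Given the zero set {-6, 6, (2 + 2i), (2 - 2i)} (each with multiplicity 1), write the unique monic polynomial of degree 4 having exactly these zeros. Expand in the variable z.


The polynomial is p(z) = ∏_{α ∈ S} (z − α), where S = {-6, 6, (2 + 2i), (2 - 2i)}.
Expanding the product yields: p(z) = z^4 -4·z^3 -28·z^2 + 144·z -288.
Note conjugate pairs combine to real quadratics: (z − (2+2i))(z − (2−2i)) = z² − 4z + 8.
The resulting polynomial has degree 4 and real coefficients as required.

p(z) = z^4 -4·z^3 -28·z^2 + 144·z -288.


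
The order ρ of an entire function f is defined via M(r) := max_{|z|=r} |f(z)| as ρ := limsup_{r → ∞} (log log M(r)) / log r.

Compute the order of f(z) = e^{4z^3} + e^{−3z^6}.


Each summand is entire of order 3 and 6 respectively (as in the single-exponential case). The order of a sum is at most the max of the orders, so ρ ≤ 6. For the lower bound: on |z|=r choose arg z so that -3z^6 is real positive; then |e^{-3z^6}| = e^{3r^6} while |e^{4z^3}| ≤ e^{4r^3} = o(e^{3r^6}). So |f| ≥ e^{3r^6}(1 − o(1)) and ρ ≥ 6. Hence ρ = max(3, 6) = 6.
Therefore ρ = 6.

Order ρ = 6.


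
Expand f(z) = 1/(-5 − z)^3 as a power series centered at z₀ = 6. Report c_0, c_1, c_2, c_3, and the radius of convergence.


Let w = z − z₀, so z = z₀ + w.
Then -5 − z = -5 − (z₀ + w) = (-5 − z₀) − w = -11 − w.
f(z) = 1/(-11 − w)^3 = (1/(-11)^3) · (1 − w/(-11))^{−3}.
By the binomial series (1−u)^{−3} = Σ_{n≥0} C(n+2, 2) u^n for |u|<1, with u = w/(-11):
  c_n = C(n+2, 2) / (-11)^(n+3).
  c_0 = 1/(-11)^3 = -1/1331.
  c_1 = 3/(-11)^4 = 3/14641.
  c_2 = 6/(-11)^5 = -6/161051.
  c_3 = 10/(-11)^6 = 10/1771561.
The series is valid for |w/d| < 1, i.e. |z − z₀| < |d|.
Radius of convergence: R = |-5 − z₀| = |-11| = 11 (distance from z₀ to the singularity z = -5).

c_0 = -1/1331, c_1 = 3/14641, c_2 = -6/161051, c_3 = 10/1771561; R = 11.


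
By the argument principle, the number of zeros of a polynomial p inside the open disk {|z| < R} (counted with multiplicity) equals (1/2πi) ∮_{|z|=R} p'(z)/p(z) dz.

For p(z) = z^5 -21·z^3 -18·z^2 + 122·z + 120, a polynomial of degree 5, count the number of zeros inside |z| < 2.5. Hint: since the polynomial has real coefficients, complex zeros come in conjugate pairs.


The zeros of p are: 3, -1, 4, (-3 + 1i), (-3 - 1i).
Their magnitudes are: 3, 1, 4, 3.162, 3.162.
Zeros with |z| < R = 2.5: -1.
Count = 1.
By the argument principle, (1/2πi) ∮_{|z|=R} p'(z)/p(z) dz equals exactly this count.

Number of zeros inside |z| < 2.5: 1.


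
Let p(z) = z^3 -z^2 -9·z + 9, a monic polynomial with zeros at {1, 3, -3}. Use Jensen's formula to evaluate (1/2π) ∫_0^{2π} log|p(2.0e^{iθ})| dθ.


Zeros: -3, 1, 3; r = 2.0.
Inside |z| < r: 1. Outside (|z| ≥ r): -3, 3.
p(0) = 9, so log|p(0)| = log(9) = 2.1972.
Apply Jensen: I(r) = log|p(0)| + Σ_k log(r/|z_k|), summed over zeros inside |z| < r.
  log(r/|z_k|) for z_k = 1: log(2.0/1) = 0.6931
  Outside zeros (-3, 3) contribute nothing to the Jensen sum.
Sum over inside zeros: 0.6931.
I(r) = log|p(0)| + (inside sum) = 2.1972 + 0.6931 = 2.8904.
Note: since some zeros are outside |z| ≤ r, the simplified n·log(r) form does NOT apply — only the inside zeros contribute.

I(r) ≈ 2.8904.


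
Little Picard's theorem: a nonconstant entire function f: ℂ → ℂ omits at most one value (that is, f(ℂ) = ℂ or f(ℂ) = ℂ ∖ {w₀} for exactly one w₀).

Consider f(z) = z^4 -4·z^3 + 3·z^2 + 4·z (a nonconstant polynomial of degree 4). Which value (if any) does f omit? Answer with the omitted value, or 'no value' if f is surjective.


Little Picard bounds the complement of f(ℂ) to at most one point.
For every w ∈ ℂ, the equation p(z) − w = 0 is a nonconstant polynomial in z and hence has at least one root by the fundamental theorem of algebra. So p is surjective onto ℂ, omitting no value.

Omitted value: no value.


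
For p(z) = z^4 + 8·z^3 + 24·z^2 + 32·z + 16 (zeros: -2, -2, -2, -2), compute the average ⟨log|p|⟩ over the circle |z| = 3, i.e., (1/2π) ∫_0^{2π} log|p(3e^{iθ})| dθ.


Zeros: -2, -2, -2, -2; r = 3.
Inside |z| < r: -2, -2, -2, -2. Outside (|z| ≥ r): ∅.
p(0) = 16, so log|p(0)| = log(16) = 2.7726.
Apply Jensen: I(r) = log|p(0)| + Σ_k log(r/|z_k|), summed over zeros inside |z| < r.
  log(r/|z_k|) for z_k = -2: log(3/2) = 0.4055
  log(r/|z_k|) for z_k = -2: log(3/2) = 0.4055
  log(r/|z_k|) for z_k = -2: log(3/2) = 0.4055
  log(r/|z_k|) for z_k = -2: log(3/2) = 0.4055
Sum over inside zeros: 1.6219.
I(r) = log|p(0)| + (inside sum) = 2.7726 + 1.6219 = 4.3944.
Closed form (all zeros inside, monic): I(r) = n·log(r) = 4·log(3) = 4.3944. ✓

I(r) ≈ 4.3944.


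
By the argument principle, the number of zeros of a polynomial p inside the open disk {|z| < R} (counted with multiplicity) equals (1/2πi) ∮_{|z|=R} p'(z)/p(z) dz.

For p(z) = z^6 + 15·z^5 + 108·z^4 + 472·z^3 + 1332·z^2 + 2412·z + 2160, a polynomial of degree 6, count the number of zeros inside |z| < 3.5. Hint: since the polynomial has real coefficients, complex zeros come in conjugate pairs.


The zeros of p are: (-3 + 3i), (-3 - 3i), -4, -3, (-1 + 3i), (-1 - 3i).
Their magnitudes are: 4.243, 4.243, 4, 3, 3.162, 3.162.
Zeros with |z| < R = 3.5: -3, (-1 + 3i), (-1 - 3i).
Count = 3.
By the argument principle, (1/2πi) ∮_{|z|=R} p'(z)/p(z) dz equals exactly this count.

Number of zeros inside |z| < 3.5: 3.


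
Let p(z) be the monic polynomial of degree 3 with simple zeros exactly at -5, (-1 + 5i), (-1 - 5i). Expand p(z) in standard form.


The polynomial is p(z) = ∏_{α ∈ S} (z − α), where S = {-5, (-1 + 5i), (-1 - 5i)}.
Expanding the product yields: p(z) = z^3 + 7·z^2 + 36·z + 130.
Note conjugate pairs combine to real quadratics: (z − (-1+5i))(z − (-1−5i)) = z² + 2z + 26.
The resulting polynomial has degree 3 and real coefficients as required.

p(z) = z^3 + 7·z^2 + 36·z + 130.


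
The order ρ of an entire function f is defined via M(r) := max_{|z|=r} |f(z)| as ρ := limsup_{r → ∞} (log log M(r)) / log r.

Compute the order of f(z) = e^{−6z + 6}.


|e^{−6z + 6}| = e^{Re(-6·z) + 6} ≤ e^{6|z|^1 + 6} = e^{6r^1 + 6} on |z| = r, so ρ ≤ 1. Choosing z on |z|=r so that -6·z is real positive (always possible by picking arg z appropriately) gives |f(z)| = e^{6r^1 + 6}, matching the bound. The additive constant 6 does not affect log log M(r) ~ 1·log r. Hence ρ = 1.
Therefore ρ = 1.

Order ρ = 1.


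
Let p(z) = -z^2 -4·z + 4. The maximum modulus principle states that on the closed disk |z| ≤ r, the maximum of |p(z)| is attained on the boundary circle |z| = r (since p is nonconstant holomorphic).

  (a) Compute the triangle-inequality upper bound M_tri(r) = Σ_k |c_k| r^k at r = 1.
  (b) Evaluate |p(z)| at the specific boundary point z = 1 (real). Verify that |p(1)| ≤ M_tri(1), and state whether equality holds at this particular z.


Coefficients: c_0 = 4, c_1 = -4, c_2 = -1. Radius r = 1.
Part (a). Triangle bound: M_tri(r) = Σ_k |c_k| r^k
  = |4|·1^0 + |-4|·1^1 + |-1|·1^2
  = 4 + 4 + 1 = 9.
This bounds M(r) := max_{|z|=r} |p(z)| from above; equality holds iff all terms c_k z^k can be made to align in phase at a single z on |z|=r.
Part (b). At z = 1 (real, on the circle |z| = r):
  p(1) = (4)·1^0 + (-4)·1^1 + (-1)·1^2 = -1.
  |p(1)| = 1.
Check: |p(1)| = 1 ≤ 9 = M_tri(1). ✓ Equality does not hold at z = 1 (the coefficients have mixed signs, so the terms do not all align in phase there).

M_tri(1) = 9; |p(1)| = 1; equality at z=1: no.


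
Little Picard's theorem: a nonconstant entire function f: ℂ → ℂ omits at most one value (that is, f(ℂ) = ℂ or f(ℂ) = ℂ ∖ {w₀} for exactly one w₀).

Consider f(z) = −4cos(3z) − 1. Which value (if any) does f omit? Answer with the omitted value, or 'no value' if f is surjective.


Little Picard bounds the complement of f(ℂ) to at most one point.
cos is entire and surjective onto ℂ: for every w ∈ ℂ, cos(ζ) = w has a solution ζ ∈ ℂ (e.g., via the complex inverse arccos). With ζ = 3z this gives z = ζ/(3). Then -4·cos(3z) takes every value in -4·ℂ = ℂ, and adding -1 is a bijection of ℂ. So f is surjective and omits no value. (Note: only on the real line is cos bounded by [−1, 1].)

Omitted value: no value.


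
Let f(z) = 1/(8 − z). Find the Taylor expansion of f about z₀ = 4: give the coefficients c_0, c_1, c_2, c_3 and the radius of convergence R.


Let w = z − z₀, so z = z₀ + w.
Then 8 − z = 8 − (z₀ + w) = (8 − z₀) − w = 4 − w.
f(z) = 1/(4 − w) = (1/(4)) · 1/(1 − w/(4)) = Σ_{n≥0} w^n / (4)^(n+1).
So c_n = 1/(4)^(n+1):
  c_0 = 1/(4)^1 = 1/4.
  c_1 = 1/(4)^2 = 1/16.
  c_2 = 1/(4)^3 = 1/64.
  c_3 = 1/(4)^4 = 1/256.
The series is valid for |w/d| < 1, i.e. |z − z₀| < |d|.
Radius of convergence: R = |8 − z₀| = |4| = 4 (distance from z₀ to the singularity z = 8).

c_0 = 1/4, c_1 = 1/16, c_2 = 1/64, c_3 = 1/256; R = 4.


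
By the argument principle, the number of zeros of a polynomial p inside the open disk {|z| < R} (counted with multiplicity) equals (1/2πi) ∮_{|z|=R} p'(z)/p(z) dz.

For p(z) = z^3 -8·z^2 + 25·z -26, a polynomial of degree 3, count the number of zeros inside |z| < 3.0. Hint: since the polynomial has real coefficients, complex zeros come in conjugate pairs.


The zeros of p are: (3 + 2i), (3 - 2i), 2.
Their magnitudes are: 3.606, 3.606, 2.
Zeros with |z| < R = 3.0: 2.
Count = 1.
By the argument principle, (1/2πi) ∮_{|z|=R} p'(z)/p(z) dz equals exactly this count.

Number of zeros inside |z| < 3.0: 1.


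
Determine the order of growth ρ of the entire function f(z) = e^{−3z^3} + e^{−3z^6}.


Each summand is entire of order 3 and 6 respectively (as in the single-exponential case). The order of a sum is at most the max of the orders, so ρ ≤ 6. For the lower bound: on |z|=r choose arg z so that -3z^6 is real positive; then |e^{-3z^6}| = e^{3r^6} while |e^{-3z^3}| ≤ e^{3r^3} = o(e^{3r^6}). So |f| ≥ e^{3r^6}(1 − o(1)) and ρ ≥ 6. Hence ρ = max(3, 6) = 6.
Therefore ρ = 6.

Order ρ = 6.


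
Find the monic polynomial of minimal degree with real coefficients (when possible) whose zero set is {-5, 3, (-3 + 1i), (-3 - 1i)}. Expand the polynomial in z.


The polynomial is p(z) = ∏_{α ∈ S} (z − α), where S = {-5, 3, (-3 + 1i), (-3 - 1i)}.
Expanding the product yields: p(z) = z^4 + 8·z^3 + 7·z^2 -70·z -150.
Note conjugate pairs combine to real quadratics: (z − (-3+1i))(z − (-3−1i)) = z² + 6z + 10.
The resulting polynomial has degree 4 and real coefficients as required.

p(z) = z^4 + 8·z^3 + 7·z^2 -70·z -150.


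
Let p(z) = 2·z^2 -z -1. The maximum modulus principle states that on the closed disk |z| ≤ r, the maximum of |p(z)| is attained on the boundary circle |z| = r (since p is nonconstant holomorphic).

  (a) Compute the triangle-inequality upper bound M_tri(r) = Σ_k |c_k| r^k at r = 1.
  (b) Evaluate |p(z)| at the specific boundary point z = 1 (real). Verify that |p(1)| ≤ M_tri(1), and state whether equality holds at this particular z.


Coefficients: c_0 = -1, c_1 = -1, c_2 = 2. Radius r = 1.
Part (a). Triangle bound: M_tri(r) = Σ_k |c_k| r^k
  = |-1|·1^0 + |-1|·1^1 + |2|·1^2
  = 1 + 1 + 2 = 4.
This bounds M(r) := max_{|z|=r} |p(z)| from above; equality holds iff all terms c_k z^k can be made to align in phase at a single z on |z|=r.
Part (b). At z = 1 (real, on the circle |z| = r):
  p(1) = (-1)·1^0 + (-1)·1^1 + (2)·1^2 = 0.
  |p(1)| = 0.
Check: |p(1)| = 0 ≤ 4 = M_tri(1). ✓ Equality does not hold at z = 1 (the coefficients have mixed signs, so the terms do not all align in phase there).

M_tri(1) = 4; |p(1)| = 0; equality at z=1: no.


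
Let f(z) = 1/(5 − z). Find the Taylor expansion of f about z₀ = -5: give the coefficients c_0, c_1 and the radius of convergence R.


Let w = z − z₀, so z = z₀ + w.
Then 5 − z = 5 − (z₀ + w) = (5 − z₀) − w = 10 − w.
f(z) = 1/(10 − w) = (1/(10)) · 1/(1 − w/(10)) = Σ_{n≥0} w^n / (10)^(n+1).
So c_n = 1/(10)^(n+1):
  c_0 = 1/(10)^1 = 1/10.
  c_1 = 1/(10)^2 = 1/100.
The series is valid for |w/d| < 1, i.e. |z − z₀| < |d|.
Radius of convergence: R = |5 − z₀| = |10| = 10 (distance from z₀ to the singularity z = 5).

c_0 = 1/10, c_1 = 1/100; R = 10.


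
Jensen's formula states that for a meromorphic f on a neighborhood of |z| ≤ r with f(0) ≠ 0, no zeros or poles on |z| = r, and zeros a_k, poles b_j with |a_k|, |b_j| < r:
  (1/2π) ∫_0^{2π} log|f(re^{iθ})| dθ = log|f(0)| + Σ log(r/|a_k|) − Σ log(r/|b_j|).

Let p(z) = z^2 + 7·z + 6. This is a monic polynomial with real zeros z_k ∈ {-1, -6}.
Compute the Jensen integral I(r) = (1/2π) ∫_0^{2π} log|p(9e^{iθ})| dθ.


Zeros: -6, -1; r = 9.
Inside |z| < r: -6, -1. Outside (|z| ≥ r): ∅.
p(0) = 6, so log|p(0)| = log(6) = 1.7918.
Apply Jensen: I(r) = log|p(0)| + Σ_k log(r/|z_k|), summed over zeros inside |z| < r.
  log(r/|z_k|) for z_k = -1: log(9/1) = 2.1972
  log(r/|z_k|) for z_k = -6: log(9/6) = 0.4055
Sum over inside zeros: 2.6027.
I(r) = log|p(0)| + (inside sum) = 1.7918 + 2.6027 = 4.3944.
Closed form (all zeros inside, monic): I(r) = n·log(r) = 2·log(9) = 4.3944. ✓

I(r) ≈ 4.3944.


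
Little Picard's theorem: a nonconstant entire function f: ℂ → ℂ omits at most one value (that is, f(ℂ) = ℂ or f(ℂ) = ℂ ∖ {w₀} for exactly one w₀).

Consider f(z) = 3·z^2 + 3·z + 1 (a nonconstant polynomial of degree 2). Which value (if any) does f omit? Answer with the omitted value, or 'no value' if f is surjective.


Little Picard bounds the complement of f(ℂ) to at most one point.
For every w ∈ ℂ, the equation p(z) − w = 0 is a nonconstant polynomial in z and hence has at least one root by the fundamental theorem of algebra. So p is surjective onto ℂ, omitting no value.

Omitted value: no value.


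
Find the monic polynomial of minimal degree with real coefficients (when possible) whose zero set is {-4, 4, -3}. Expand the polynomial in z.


The polynomial is p(z) = ∏_{α ∈ S} (z − α), where S = {-4, 4, -3}.
Expanding the product yields: p(z) = z^3 + 3·z^2 -16·z -48.
The resulting polynomial has degree 3 and real coefficients as required.

p(z) = z^3 + 3·z^2 -16·z -48.


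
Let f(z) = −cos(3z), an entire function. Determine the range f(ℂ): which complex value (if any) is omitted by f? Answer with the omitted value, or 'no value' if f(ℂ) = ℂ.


Little Picard bounds the complement of f(ℂ) to at most one point.
cos is entire and surjective onto ℂ: for every w ∈ ℂ, cos(ζ) = w has a solution ζ ∈ ℂ (e.g., via the complex inverse arccos). With ζ = 3z this gives z = ζ/(3). Then -1·cos(3z) takes every value in -1·ℂ = ℂ, and adding 0 is a bijection of ℂ. So f is surjective and omits no value. (Note: only on the real line is cos bounded by [−1, 1].)

Omitted value: no value.


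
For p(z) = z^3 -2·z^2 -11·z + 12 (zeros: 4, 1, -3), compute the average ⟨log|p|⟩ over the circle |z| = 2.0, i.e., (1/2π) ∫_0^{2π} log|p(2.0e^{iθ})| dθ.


Zeros: -3, 1, 4; r = 2.0.
Inside |z| < r: 1. Outside (|z| ≥ r): -3, 4.
p(0) = 12, so log|p(0)| = log(12) = 2.4849.
Apply Jensen: I(r) = log|p(0)| + Σ_k log(r/|z_k|), summed over zeros inside |z| < r.
  log(r/|z_k|) for z_k = 1: log(2.0/1) = 0.6931
  Outside zeros (-3, 4) contribute nothing to the Jensen sum.
Sum over inside zeros: 0.6931.
I(r) = log|p(0)| + (inside sum) = 2.4849 + 0.6931 = 3.1781.
Note: since some zeros are outside |z| ≤ r, the simplified n·log(r) form does NOT apply — only the inside zeros contribute.

I(r) ≈ 3.1781.


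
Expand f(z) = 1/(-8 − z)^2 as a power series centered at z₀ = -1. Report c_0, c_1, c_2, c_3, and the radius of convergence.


Let w = z − z₀, so z = z₀ + w.
Then -8 − z = -8 − (z₀ + w) = (-8 − z₀) − w = -7 − w.
f(z) = 1/(-7 − w)^2 = (1/(-7)^2) · (1 − w/(-7))^{−2}.
By the binomial series (1−u)^{−2} = Σ_{n≥0} C(n+1, 1) u^n for |u|<1, with u = w/(-7):
  c_n = C(n+1, 1) / (-7)^(n+2).
  c_0 = 1/(-7)^2 = 1/49.
  c_1 = 2/(-7)^3 = -2/343.
  c_2 = 3/(-7)^4 = 3/2401.
  c_3 = 4/(-7)^5 = -4/16807.
The series is valid for |w/d| < 1, i.e. |z − z₀| < |d|.
Radius of convergence: R = |-8 − z₀| = |-7| = 7 (distance from z₀ to the singularity z = -8).

c_0 = 1/49, c_1 = -2/343, c_2 = 3/2401, c_3 = -4/16807; R = 7.


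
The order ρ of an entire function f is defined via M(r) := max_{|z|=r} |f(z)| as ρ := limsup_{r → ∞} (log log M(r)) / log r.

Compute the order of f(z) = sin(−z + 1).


sin(w) is a linear combination of e^{iw} and e^{−iw} (or e^w, e^{−w} in the hyperbolic case), so |sin(w)| ≤ e^{|w|}. With w = −z + 1, |w| ≤ 1|z| + 1 = 1r + 1 on |z| = r, giving M(r) ≤ e^{1r + 1}, so ρ ≤ 1. On a suitable ray (z = it for sin/cos; z = t for sinh/cosh, t real → ∞), |sin(−z + 1)| grows like e^{1|t|}/2, so ρ ≥ 1. Hence ρ = 1.
Therefore ρ = 1.

Order ρ = 1.


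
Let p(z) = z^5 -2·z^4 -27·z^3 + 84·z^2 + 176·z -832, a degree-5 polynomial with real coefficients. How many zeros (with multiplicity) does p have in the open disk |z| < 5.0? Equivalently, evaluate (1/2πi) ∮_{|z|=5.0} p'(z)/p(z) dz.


The zeros of p are: (3 + 2i), (3 - 2i), 4, -4, -4.
Their magnitudes are: 3.606, 3.606, 4, 4, 4.
Zeros with |z| < R = 5.0: (3 + 2i), (3 - 2i), 4, -4, -4.
Count = 5.
By the argument principle, (1/2πi) ∮_{|z|=R} p'(z)/p(z) dz equals exactly this count.

Number of zeros inside |z| < 5.0: 5.


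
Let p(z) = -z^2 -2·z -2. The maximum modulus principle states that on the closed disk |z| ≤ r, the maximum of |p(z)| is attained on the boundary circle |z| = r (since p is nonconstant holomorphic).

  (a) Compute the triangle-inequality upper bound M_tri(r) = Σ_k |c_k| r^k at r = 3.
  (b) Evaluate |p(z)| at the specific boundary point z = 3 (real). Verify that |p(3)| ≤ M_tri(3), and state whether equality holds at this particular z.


Coefficients: c_0 = -2, c_1 = -2, c_2 = -1. Radius r = 3.
Part (a). Triangle bound: M_tri(r) = Σ_k |c_k| r^k
  = |-2|·3^0 + |-2|·3^1 + |-1|·3^2
  = 2 + 6 + 9 = 17.
This bounds M(r) := max_{|z|=r} |p(z)| from above; equality holds iff all terms c_k z^k can be made to align in phase at a single z on |z|=r.
Part (b). At z = 3 (real, on the circle |z| = r):
  p(3) = (-2)·3^0 + (-2)·3^1 + (-1)·3^2 = -17.
  |p(3)| = 17.
Since all nonzero coefficients share the same sign, |p(3)| = 17 = M_tri(3); the triangle bound is attained at z = 3, so in fact M(r) = 17.

M_tri(3) = 17; |p(3)| = 17; equality at z=3: yes.


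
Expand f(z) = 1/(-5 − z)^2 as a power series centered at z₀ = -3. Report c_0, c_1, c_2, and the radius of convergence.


Let w = z − z₀, so z = z₀ + w.
Then -5 − z = -5 − (z₀ + w) = (-5 − z₀) − w = -2 − w.
f(z) = 1/(-2 − w)^2 = (1/(-2)^2) · (1 − w/(-2))^{−2}.
By the binomial series (1−u)^{−2} = Σ_{n≥0} C(n+1, 1) u^n for |u|<1, with u = w/(-2):
  c_n = C(n+1, 1) / (-2)^(n+2).
  c_0 = 1/(-2)^2 = 1/4.
  c_1 = 2/(-2)^3 = -1/4.
  c_2 = 3/(-2)^4 = 3/16.
The series is valid for |w/d| < 1, i.e. |z − z₀| < |d|.
Radius of convergence: R = |-5 − z₀| = |-2| = 2 (distance from z₀ to the singularity z = -5).

c_0 = 1/4, c_1 = -1/4, c_2 = 3/16; R = 2.
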